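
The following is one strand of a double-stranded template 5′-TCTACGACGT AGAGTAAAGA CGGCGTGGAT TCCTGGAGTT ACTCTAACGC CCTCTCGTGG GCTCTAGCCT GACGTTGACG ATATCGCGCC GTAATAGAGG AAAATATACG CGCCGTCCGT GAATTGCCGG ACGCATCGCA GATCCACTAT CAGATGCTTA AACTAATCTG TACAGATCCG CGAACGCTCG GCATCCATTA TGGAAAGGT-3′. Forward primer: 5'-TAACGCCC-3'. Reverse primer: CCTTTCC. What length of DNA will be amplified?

Forward primer TAACGCCC is found on the top strand at positions 45–52.
The reverse primer's reverse complement is GGAAAGG, which matches the template at positions 202–208.
Product length = (reverse-primer end) − (forward-primer start) + 1 = 208 − 45 + 1 = 164 bp.

164 bp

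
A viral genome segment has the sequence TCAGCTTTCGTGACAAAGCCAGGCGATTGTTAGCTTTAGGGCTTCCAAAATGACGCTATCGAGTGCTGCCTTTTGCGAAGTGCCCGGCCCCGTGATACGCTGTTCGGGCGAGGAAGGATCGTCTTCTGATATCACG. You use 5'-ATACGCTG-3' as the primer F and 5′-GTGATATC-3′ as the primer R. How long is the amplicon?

Forward primer ATACGCTG is found on the top strand at positions 95–102.
Reverse complement of the reverse primer: GATATCAC. This occurs on the top strand at positions 128–135.
The product runs from position 95 to position 135, so its length is 135 − 95 + 1 = 41 bp.

41 bp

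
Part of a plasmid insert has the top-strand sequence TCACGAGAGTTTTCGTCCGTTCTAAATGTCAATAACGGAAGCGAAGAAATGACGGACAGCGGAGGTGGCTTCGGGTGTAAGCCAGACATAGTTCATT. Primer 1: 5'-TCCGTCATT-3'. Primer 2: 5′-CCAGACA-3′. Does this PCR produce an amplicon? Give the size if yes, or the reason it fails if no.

No product — the primers' 3' ends point away from each other.

Primer 1 (TCCGTCATT) has reverse complement AATGACGGA, which matches the top strand at positions 48–56; primer 1 anneals to the top strand there with its 3' end pointing upstream toward position 48.
Primer 2 (CCAGACA) matches the top strand directly at positions 82–88; it anneals to the bottom strand with its 3' end pointing downstream toward position 88.
The 3' ends diverge (primer 1 extends toward position 1, primer 2 toward position 97), so the primers never converge on a shared product.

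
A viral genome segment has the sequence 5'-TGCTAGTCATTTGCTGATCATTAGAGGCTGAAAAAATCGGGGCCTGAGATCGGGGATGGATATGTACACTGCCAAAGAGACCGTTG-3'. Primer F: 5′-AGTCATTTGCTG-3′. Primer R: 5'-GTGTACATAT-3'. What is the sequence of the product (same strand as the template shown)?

Forward primer AGTCATTTGCTG is found on the top strand at positions 5–16.
Taking the reverse complement of GTGTACATAT gives ATATGTACAC, found at positions 60–69 on the template; the primer anneals here to the top strand with its 3' end pointing upstream.
The product is the template from position 5 through 69 (65 bp).

5'-AGTCATTTGCTGATCATTAGAGGCTGAAAAAATCGGGGCCTGAGATCGGGGATGGATATGTACAC-3'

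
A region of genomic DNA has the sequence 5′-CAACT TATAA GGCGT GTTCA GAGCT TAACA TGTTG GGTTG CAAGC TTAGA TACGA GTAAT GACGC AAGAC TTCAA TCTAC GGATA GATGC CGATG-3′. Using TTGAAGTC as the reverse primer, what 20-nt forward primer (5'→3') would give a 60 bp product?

5'-GTTCAGAGCTTAACATGTTG-3'

The reverse primer's reverse complement GACTTCAA matches the template at positions 68–75, so the product ends at position 75.
A 60 bp product then starts at position 75 − 60 + 1 = 16.
The forward primer is identical to the top strand there: GTTCAGAGCTTAACATGTTG.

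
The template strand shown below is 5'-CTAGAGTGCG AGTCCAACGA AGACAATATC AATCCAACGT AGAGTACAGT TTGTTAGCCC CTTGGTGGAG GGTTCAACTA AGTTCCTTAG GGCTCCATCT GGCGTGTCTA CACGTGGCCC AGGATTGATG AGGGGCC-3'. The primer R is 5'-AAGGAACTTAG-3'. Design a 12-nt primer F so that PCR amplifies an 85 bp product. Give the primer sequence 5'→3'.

5'-GAGTGCGAGTCC-3'

The reverse primer's reverse complement CTAAGTTCCTT matches the template at positions 78–88, so the product ends at position 88.
An 85 bp product then starts at position 88 − 85 + 1 = 4.
The forward primer is identical to the top strand there: GAGTGCGAGTCC.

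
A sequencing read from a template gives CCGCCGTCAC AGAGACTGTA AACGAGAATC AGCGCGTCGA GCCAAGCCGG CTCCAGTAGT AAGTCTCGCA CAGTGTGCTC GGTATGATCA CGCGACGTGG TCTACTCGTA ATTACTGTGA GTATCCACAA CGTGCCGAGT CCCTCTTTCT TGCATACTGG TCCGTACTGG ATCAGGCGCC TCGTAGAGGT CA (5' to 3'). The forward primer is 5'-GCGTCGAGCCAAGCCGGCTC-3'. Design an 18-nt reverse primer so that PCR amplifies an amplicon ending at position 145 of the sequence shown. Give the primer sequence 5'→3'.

5'-GAGGGACTCGGCACGTTG-3'

The forward primer binds at positions 34–53; the product's 3' end on the top strand is position 145.
The reverse primer anneals to the top strand over positions 128–145, i.e. to CAACGTGCCGAGTCCCTC.
Its sequence written 5'→3' is the reverse complement: GAGGGACTCGGCACGTTG.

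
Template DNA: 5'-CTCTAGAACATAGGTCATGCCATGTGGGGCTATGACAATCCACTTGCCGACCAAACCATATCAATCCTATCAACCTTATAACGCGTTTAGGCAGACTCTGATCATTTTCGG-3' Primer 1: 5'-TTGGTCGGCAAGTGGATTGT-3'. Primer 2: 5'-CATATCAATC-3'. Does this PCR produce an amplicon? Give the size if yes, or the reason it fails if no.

No product — the primers' 3' ends point away from each other.

Primer 1 (TTGGTCGGCAAGTGGATTGT) has reverse complement ACAATCCACTTGCCGACCAA, which matches the top strand at positions 35–54; primer 1 anneals to the top strand there with its 3' end pointing upstream toward position 35.
Primer 2 (CATATCAATC) matches the top strand directly at positions 57–66; it anneals to the bottom strand with its 3' end pointing downstream toward position 66.
The 3' ends diverge (primer 1 extends toward position 1, primer 2 toward position 111), so the primers never converge on a shared product.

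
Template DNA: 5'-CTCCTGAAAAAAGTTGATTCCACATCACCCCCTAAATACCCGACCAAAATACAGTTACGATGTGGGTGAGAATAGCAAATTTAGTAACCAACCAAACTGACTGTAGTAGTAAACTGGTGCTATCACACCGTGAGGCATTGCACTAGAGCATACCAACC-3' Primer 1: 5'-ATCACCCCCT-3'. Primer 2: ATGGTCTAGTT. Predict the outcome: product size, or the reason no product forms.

No product — primer 2 has no binding site in the template.

Primer 2 (ATGGTCTAGTT) does not match the top strand, and its reverse complement AACTAGACCAT does not match either.
With no annealing site for primer 2, no amplification occurs.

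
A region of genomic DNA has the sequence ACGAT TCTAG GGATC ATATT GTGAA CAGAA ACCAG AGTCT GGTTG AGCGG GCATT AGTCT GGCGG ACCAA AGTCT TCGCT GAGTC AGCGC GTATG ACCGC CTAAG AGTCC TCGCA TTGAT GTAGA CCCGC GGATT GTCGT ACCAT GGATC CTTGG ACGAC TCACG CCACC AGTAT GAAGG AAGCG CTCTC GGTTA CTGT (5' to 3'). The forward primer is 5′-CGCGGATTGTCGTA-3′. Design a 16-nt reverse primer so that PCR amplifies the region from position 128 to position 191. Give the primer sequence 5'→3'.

The product's 3' end on the top strand is position 191.
The reverse primer anneals to the top strand over positions 176–191, i.e. to GAAGGAAGCGCTCTCG.
Its sequence written 5'→3' is the reverse complement: CGAGAGCGCTTCCTTC.

5'-CGAGAGCGCTTCCTTC-3'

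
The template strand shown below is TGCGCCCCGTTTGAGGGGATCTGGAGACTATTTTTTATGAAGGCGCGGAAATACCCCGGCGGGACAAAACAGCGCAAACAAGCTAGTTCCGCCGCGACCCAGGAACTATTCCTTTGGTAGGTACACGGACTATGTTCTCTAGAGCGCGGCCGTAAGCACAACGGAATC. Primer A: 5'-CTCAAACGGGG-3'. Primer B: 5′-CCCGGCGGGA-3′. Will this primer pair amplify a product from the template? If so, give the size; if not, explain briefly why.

No product — the primers' 3' ends point away from each other.

Primer A (CTCAAACGGGG) has reverse complement CCCCGTTTGAG, which matches the top strand at positions 5–15; primer A anneals to the top strand there with its 3' end pointing upstream toward position 5.
Primer B (CCCGGCGGGA) matches the top strand directly at positions 55–64; it anneals to the bottom strand with its 3' end pointing downstream toward position 64.
The 3' ends diverge (primer A extends toward position 1, primer B toward position 168), so the primers never converge on a shared product.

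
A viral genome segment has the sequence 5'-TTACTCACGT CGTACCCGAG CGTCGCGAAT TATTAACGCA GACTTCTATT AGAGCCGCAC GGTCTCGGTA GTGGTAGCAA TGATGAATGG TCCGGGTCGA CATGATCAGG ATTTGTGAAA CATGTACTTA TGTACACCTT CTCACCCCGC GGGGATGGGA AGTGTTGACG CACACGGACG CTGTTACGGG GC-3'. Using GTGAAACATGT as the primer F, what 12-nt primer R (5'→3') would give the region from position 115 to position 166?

5'-AACACTTCCCAT-3'

The product's 3' end on the top strand is position 166.
The reverse primer anneals to the top strand over positions 155–166, i.e. to ATGGGAAGTGTT.
Its sequence written 5'→3' is the reverse complement: AACACTTCCCAT.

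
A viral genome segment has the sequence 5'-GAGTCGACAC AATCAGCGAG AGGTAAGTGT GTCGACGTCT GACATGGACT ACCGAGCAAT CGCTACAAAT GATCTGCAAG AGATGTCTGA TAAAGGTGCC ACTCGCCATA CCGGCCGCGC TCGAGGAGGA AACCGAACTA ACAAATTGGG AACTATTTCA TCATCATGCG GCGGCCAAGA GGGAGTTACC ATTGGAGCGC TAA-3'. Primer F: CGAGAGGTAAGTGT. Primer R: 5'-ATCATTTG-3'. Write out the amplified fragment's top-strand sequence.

5'-CGAGAGGTAAGTGTGTCGACGTCTGACATGGACTACCGAGCAATCGCTACAAATGAT-3'

Forward primer CGAGAGGTAAGTGT is found on the top strand at positions 17–30.
The reverse primer's reverse complement is CAAATGAT, which matches the template at positions 66–73.
The product is the template from position 17 through 73 (57 bp).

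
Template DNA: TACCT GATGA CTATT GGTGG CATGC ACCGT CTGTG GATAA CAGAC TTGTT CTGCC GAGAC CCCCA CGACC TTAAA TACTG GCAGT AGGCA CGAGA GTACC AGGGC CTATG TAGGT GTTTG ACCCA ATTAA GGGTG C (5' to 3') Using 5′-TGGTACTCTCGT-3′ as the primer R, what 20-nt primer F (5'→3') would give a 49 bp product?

The reverse primer's reverse complement ACGAGAGTACCA matches the template at positions 90–101, so the product ends at position 101.
A 49 bp product then starts at position 101 − 49 + 1 = 53.
The forward primer is identical to the top strand there: GCCGAGACCCCCACGACCTT.

5'-GCCGAGACCCCCACGACCTT-3'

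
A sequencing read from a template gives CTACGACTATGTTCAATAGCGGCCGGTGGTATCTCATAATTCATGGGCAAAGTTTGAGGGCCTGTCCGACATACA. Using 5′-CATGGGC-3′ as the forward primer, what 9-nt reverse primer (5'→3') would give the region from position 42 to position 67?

The product's 3' end on the top strand is position 67.
The reverse primer anneals to the top strand over positions 59–67, i.e. to GGCCTGTCC.
Its sequence written 5'→3' is the reverse complement: GGACAGGCC.

5'-GGACAGGCC-3'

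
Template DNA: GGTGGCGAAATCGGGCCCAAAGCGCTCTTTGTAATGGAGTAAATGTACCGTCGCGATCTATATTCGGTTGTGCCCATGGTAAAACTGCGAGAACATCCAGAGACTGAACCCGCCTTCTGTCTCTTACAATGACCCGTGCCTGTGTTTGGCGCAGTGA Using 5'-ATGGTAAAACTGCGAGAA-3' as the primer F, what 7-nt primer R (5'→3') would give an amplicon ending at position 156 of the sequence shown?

The forward primer binds at positions 76–93; the product's 3' end on the top strand is position 156.
The reverse primer anneals to the top strand over positions 150–156, i.e. to CGCAGTG.
Its sequence written 5'→3' is the reverse complement: CACTGCG.

5'-CACTGCG-3'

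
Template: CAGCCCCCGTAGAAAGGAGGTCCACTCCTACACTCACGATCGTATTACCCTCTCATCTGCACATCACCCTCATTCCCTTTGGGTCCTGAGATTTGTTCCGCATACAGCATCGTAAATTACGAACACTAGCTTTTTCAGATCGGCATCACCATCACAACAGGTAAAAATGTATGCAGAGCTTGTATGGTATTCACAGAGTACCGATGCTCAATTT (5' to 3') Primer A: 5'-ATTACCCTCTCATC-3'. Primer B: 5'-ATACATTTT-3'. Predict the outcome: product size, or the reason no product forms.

Primer A (ATTACCCTCTCATC) matches the top strand at positions 44–57; it acts as a forward primer.
Primer B's reverse complement is AAAATGTAT, matching the top strand at positions 164–172; it acts as a reverse primer.
The 3' ends face each other across positions 44–172, giving a 129 bp product.

Yes — a 129 bp product.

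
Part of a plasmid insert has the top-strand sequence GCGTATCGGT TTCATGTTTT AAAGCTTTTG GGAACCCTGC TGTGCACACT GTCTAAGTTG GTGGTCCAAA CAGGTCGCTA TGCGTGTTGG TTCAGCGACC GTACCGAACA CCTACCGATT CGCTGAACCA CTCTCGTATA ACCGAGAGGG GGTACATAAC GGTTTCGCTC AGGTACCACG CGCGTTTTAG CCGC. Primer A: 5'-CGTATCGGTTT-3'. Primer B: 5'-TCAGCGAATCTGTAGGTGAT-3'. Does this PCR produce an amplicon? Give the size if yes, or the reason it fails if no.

No product — primer B has no binding site in the template.

Primer B (TCAGCGAATCTGTAGGTGAT) does not match the top strand, and its reverse complement ATCACCTACAGATTCGCTGA does not match either.
With no annealing site for primer B, no amplification occurs.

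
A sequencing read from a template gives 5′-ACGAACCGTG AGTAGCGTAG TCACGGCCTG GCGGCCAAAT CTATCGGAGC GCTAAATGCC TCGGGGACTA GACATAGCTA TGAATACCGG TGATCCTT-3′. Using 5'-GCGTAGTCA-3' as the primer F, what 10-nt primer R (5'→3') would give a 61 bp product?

5'-ATGTCTAGTC-3'

The forward primer binds at positions 15–23, so a 61 bp product ends at position 15 + 61 − 1 = 75.
The reverse primer anneals to the top strand over positions 66–75, i.e. to GACTAGACAT.
Its sequence written 5'→3' is the reverse complement: ATGTCTAGTC.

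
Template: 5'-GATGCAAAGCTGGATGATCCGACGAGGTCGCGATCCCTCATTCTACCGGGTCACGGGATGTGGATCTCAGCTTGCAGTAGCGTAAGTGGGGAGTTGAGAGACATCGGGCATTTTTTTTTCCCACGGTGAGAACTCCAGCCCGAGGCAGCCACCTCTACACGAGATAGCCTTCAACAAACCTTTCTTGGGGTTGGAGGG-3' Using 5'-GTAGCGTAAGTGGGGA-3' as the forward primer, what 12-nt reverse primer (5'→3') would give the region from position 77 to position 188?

The product's 3' end on the top strand is position 188.
The reverse primer anneals to the top strand over positions 177–188, i.e. to AACCTTTCTTGG.
Its sequence written 5'→3' is the reverse complement: CCAAGAAAGGTT.

5'-CCAAGAAAGGTT-3'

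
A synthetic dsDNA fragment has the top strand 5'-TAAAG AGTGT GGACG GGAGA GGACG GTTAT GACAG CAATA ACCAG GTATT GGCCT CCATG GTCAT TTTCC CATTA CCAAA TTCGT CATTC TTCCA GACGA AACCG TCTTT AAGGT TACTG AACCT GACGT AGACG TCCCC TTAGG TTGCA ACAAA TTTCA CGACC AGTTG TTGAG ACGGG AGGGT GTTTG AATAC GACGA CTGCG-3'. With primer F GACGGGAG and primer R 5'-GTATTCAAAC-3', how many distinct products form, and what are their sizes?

The forward primer GACGGGAG matches the top strand at positions 12–19, 175–182.
The reverse primer's reverse complement is GTTTGAATAC, matching at positions 186–195.
Each forward site pairs with the reverse site to give a product ending at position 195: sizes 184, 21 bp.

Two products: 184 bp, 21 bp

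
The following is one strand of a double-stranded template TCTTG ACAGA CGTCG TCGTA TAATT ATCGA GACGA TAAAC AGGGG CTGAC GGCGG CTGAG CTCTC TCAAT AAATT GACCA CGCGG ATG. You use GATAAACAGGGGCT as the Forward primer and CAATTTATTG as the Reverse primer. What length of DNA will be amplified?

The forward primer matches the template at positions 34–47.
The reverse primer's reverse complement is CAATAAATTG, which matches the template at positions 67–76.
Product length = (reverse-primer end) − (forward-primer start) + 1 = 76 − 34 + 1 = 43 bp.

43 bp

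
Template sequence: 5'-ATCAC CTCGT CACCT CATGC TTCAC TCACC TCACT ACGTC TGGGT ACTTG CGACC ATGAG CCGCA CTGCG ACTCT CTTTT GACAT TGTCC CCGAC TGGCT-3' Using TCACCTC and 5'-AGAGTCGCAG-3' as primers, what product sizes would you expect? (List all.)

74 bp, 66 bp, 50 bp

The forward primer TCACCTC matches the top strand at positions 2–8, 10–16, 26–32.
The reverse primer's reverse complement is CTGCGACTCT, matching at positions 66–75.
Each forward site pairs with the reverse site to give a product ending at position 75: sizes 74, 66, 50 bp.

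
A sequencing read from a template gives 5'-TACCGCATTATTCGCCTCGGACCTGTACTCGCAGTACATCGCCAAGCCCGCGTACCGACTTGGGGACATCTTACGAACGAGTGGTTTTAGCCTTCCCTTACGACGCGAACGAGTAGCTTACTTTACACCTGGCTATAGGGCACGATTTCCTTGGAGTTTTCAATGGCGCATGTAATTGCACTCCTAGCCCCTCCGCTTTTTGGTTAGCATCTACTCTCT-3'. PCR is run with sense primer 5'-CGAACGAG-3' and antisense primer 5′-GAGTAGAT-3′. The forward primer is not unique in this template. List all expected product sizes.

143 bp, 111 bp

The forward primer CGAACGAG matches the top strand at positions 74–81, 106–113.
The reverse primer's reverse complement is ATCTACTC, matching at positions 209–216.
Each forward site pairs with the reverse site to give a product ending at position 216: sizes 143, 111 bp.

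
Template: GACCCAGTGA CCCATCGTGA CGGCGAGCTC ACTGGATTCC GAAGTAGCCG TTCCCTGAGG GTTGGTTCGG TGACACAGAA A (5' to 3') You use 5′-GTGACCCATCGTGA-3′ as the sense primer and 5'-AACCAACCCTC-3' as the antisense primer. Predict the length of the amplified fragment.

Forward primer GTGACCCATCGTGA is found on the top strand at positions 7–20.
Reverse complement of the reverse primer: GAGGGTTGGTT. This occurs on the top strand at positions 57–67.
Product length = (reverse-primer end) − (forward-primer start) + 1 = 67 − 7 + 1 = 61 bp.

61 bp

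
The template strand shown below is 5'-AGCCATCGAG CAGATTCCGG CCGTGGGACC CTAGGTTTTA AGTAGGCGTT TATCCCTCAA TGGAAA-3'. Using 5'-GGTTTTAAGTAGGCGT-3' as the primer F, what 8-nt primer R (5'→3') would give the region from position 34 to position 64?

The product's 3' end on the top strand is position 64.
The reverse primer anneals to the top strand over positions 57–64, i.e. to TCAATGGA.
Its sequence written 5'→3' is the reverse complement: TCCATTGA.

5'-TCCATTGA-3'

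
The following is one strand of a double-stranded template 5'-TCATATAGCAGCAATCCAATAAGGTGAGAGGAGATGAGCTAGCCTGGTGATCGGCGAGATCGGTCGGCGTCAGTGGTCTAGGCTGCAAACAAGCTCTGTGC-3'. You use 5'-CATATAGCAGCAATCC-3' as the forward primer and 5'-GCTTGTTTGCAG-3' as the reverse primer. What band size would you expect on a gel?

Forward primer CATATAGCAGCAATCC is found on the top strand at positions 2–17.
Reverse complement of the reverse primer: CTGCAAACAAGC. This occurs on the top strand at positions 83–94.
Amplicon spans positions 2–94: 93 bp.

93 bp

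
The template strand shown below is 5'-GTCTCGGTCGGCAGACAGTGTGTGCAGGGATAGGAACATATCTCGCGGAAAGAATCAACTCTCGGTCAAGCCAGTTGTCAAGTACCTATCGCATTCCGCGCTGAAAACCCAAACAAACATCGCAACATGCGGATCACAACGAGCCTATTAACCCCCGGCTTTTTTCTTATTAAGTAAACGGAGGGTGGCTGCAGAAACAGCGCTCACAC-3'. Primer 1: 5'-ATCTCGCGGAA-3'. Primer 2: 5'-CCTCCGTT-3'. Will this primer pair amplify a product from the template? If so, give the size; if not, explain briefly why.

Primer 1 (ATCTCGCGGAA) matches the top strand at positions 40–50; it acts as a forward primer.
Primer 2's reverse complement is AACGGAGG, matching the top strand at positions 177–184; it acts as a reverse primer.
The 3' ends face each other across positions 40–184, giving a 145 bp product.

Yes — a 145 bp product.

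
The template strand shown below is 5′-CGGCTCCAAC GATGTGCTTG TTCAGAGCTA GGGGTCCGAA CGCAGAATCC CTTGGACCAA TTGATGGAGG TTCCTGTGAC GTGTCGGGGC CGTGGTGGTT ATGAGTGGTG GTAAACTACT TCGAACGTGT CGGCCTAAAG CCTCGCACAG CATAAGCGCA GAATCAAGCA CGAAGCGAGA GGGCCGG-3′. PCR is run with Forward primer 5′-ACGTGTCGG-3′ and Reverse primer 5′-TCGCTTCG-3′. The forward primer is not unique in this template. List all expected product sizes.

100 bp, 54 bp

The forward primer ACGTGTCGG matches the top strand at positions 79–87, 125–133.
The reverse primer's reverse complement is CGAAGCGA, matching at positions 171–178.
Each forward site pairs with the reverse site to give a product ending at position 178: sizes 100, 54 bp.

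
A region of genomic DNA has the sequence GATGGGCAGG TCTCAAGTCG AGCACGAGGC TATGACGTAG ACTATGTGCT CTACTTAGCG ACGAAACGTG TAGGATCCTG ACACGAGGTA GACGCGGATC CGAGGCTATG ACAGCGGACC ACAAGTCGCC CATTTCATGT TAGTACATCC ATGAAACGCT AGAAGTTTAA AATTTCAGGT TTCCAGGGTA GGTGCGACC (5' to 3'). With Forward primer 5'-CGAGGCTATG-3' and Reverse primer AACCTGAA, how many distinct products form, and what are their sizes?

The forward primer CGAGGCTATG matches the top strand at positions 25–34, 101–110.
The reverse primer's reverse complement is TTCAGGTT, matching at positions 174–181.
Each forward site pairs with the reverse site to give a product ending at position 181: sizes 157, 81 bp.

Two products: 157 bp, 81 bp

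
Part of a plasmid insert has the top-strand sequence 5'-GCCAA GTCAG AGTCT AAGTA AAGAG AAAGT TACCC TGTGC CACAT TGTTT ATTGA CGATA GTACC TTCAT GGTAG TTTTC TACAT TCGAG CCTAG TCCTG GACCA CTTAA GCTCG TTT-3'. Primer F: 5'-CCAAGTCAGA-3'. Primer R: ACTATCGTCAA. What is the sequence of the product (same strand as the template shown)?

Forward primer CCAAGTCAGA is found on the top strand at positions 2–11.
The reverse primer's reverse complement is TTGACGATAGT, which matches the template at positions 52–62.
The product is the template from position 2 through 62 (61 bp).

5'-CCAAGTCAGAGTCTAAGTAAAGAGAAAGTTACCCTGTGCCACATTGTTTATTGACGATAGT-3'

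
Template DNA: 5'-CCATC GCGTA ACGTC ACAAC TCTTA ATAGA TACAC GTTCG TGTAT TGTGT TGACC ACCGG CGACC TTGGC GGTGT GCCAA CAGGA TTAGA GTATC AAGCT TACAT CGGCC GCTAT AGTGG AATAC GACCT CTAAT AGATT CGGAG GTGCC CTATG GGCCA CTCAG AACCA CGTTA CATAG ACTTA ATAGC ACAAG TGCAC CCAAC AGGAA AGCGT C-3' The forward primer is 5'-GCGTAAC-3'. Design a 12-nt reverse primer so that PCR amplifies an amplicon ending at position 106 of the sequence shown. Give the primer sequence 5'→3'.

The forward primer binds at positions 6–12; the product's 3' end on the top strand is position 106.
The reverse primer anneals to the top strand over positions 95–106, i.e. to CAAGCTTACATC.
Its sequence written 5'→3' is the reverse complement: GATGTAAGCTTG.

5'-GATGTAAGCTTG-3'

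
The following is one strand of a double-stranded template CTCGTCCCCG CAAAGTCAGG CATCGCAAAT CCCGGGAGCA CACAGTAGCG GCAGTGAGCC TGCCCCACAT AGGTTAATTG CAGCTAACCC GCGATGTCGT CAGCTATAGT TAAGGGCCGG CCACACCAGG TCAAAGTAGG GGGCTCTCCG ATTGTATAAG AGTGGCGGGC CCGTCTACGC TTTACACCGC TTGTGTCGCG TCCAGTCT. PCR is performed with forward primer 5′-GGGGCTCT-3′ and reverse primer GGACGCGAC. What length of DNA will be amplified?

The forward primer matches the template at positions 140–147.
Reverse complement of the reverse primer: GTCGCGTCC. This occurs on the top strand at positions 195–203.
The product runs from position 140 to position 203, so its length is 203 − 140 + 1 = 64 bp.

64 bp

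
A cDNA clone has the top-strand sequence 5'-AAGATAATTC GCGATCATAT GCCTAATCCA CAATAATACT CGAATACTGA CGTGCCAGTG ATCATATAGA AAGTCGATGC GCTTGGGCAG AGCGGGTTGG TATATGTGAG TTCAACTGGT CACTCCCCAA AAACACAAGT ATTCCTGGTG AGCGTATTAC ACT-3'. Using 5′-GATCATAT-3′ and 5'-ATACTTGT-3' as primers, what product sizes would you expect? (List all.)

The forward primer GATCATAT matches the top strand at positions 13–20, 60–67.
The reverse primer's reverse complement is ACAAGTAT, matching at positions 135–142.
Each forward site pairs with the reverse site to give a product ending at position 142: sizes 130, 83 bp.

130 bp, 83 bp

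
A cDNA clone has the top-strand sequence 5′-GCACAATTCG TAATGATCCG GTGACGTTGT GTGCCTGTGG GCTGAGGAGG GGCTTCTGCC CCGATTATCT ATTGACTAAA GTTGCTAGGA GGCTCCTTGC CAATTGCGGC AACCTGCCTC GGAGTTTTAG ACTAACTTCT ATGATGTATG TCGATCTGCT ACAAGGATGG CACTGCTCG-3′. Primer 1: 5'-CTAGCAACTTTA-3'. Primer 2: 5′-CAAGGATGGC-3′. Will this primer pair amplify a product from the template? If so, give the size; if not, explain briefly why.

No product — the primers' 3' ends point away from each other.

Primer 1 (CTAGCAACTTTA) has reverse complement TAAAGTTGCTAG, which matches the top strand at positions 77–88; primer 1 anneals to the top strand there with its 3' end pointing upstream toward position 77.
Primer 2 (CAAGGATGGC) matches the top strand directly at positions 162–171; it anneals to the bottom strand with its 3' end pointing downstream toward position 171.
The 3' ends diverge (primer 1 extends toward position 1, primer 2 toward position 179), so the primers never converge on a shared product.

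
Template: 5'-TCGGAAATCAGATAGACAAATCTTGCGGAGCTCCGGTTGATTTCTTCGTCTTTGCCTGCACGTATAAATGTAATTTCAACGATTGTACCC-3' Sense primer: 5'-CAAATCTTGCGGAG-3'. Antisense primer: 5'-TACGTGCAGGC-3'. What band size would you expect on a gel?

48 bp

Forward primer CAAATCTTGCGGAG is found on the top strand at positions 17–30.
Reverse complement of the reverse primer: GCCTGCACGTA. This occurs on the top strand at positions 54–64.
The product runs from position 17 to position 64, so its length is 64 − 17 + 1 = 48 bp.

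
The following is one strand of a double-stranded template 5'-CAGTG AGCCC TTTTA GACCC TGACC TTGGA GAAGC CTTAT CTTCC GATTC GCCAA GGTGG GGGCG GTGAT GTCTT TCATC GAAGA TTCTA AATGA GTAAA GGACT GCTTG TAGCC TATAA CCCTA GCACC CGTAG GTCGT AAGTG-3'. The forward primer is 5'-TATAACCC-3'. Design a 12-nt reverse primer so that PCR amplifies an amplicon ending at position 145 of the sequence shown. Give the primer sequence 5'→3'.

The forward primer binds at positions 116–123; the product's 3' end on the top strand is position 145.
The reverse primer anneals to the top strand over positions 134–145, i.e. to AGGTCGTAAGTG.
Its sequence written 5'→3' is the reverse complement: CACTTACGACCT.

5'-CACTTACGACCT-3'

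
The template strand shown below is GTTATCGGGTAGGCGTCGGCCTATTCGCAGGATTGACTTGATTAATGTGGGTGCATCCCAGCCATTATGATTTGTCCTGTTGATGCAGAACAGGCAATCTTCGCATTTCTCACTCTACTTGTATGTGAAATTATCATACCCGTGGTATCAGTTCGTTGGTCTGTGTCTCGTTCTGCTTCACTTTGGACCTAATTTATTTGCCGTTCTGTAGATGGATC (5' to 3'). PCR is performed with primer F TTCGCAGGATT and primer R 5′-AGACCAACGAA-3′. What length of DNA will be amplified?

139 bp

Scanning the template, TTCGCAGGATT occurs at positions 24–34; this primer anneals to the bottom strand there with its 3' end pointing downstream.
Reverse complement of the reverse primer: TTCGTTGGTCT. This occurs on the top strand at positions 152–162.
The product runs from position 24 to position 162, so its length is 162 − 24 + 1 = 139 bp.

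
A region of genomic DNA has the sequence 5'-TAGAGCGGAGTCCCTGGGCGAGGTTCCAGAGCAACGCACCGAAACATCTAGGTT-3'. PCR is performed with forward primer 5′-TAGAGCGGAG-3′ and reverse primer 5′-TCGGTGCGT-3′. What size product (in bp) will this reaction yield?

42 bp

Forward primer TAGAGCGGAG is found on the top strand at positions 1–10.
The reverse primer's reverse complement is ACGCACCGA, which matches the template at positions 34–42.
Amplicon spans positions 1–42: 42 bp.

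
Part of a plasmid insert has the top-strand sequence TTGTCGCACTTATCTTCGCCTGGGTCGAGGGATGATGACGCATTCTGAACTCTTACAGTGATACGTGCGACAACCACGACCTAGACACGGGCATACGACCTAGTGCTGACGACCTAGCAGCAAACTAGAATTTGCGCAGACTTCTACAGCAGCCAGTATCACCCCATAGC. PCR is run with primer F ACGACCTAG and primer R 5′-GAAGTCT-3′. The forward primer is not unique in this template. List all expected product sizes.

69 bp, 50 bp, 36 bp

The forward primer ACGACCTAG matches the top strand at positions 76–84, 95–103, 109–117.
The reverse primer's reverse complement is AGACTTC, matching at positions 138–144.
Each forward site pairs with the reverse site to give a product ending at position 144: sizes 69, 50, 36 bp.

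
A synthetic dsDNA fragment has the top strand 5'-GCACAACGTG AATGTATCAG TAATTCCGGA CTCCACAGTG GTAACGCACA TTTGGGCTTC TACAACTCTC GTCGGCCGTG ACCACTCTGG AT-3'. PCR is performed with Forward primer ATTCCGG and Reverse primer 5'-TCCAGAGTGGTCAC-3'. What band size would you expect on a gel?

The forward primer matches the template at positions 23–29.
Taking the reverse complement of TCCAGAGTGGTCAC gives GTGACCACTCTGGA, found at positions 78–91 on the template; the primer anneals here to the top strand with its 3' end pointing upstream.
The product runs from position 23 to position 91, so its length is 91 − 23 + 1 = 69 bp.

69 bp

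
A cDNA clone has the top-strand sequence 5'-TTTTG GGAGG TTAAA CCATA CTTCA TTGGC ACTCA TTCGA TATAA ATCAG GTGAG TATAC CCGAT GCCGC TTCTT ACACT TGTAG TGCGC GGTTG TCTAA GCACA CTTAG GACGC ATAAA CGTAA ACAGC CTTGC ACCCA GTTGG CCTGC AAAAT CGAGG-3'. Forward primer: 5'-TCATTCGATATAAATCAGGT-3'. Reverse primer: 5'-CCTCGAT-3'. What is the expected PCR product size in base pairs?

128 bp

Scanning the template, TCATTCGATATAAATCAGGT occurs at positions 33–52; this primer anneals to the bottom strand there with its 3' end pointing downstream.
Reverse complement of the reverse primer: ATCGAGG. This occurs on the top strand at positions 154–160.
Product length = (reverse-primer end) − (forward-primer start) + 1 = 160 − 33 + 1 = 128 bp.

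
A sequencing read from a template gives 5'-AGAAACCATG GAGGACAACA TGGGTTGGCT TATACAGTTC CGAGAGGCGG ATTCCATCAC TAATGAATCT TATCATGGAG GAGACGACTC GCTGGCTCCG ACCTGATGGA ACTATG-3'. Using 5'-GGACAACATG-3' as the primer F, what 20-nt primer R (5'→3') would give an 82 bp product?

The forward primer binds at positions 13–22, so an 82 bp product ends at position 13 + 82 − 1 = 94.
The reverse primer anneals to the top strand over positions 75–94, i.e. to ATGGAGGAGACGACTCGCTG.
Its sequence written 5'→3' is the reverse complement: CAGCGAGTCGTCTCCTCCAT.

5'-CAGCGAGTCGTCTCCTCCAT-3'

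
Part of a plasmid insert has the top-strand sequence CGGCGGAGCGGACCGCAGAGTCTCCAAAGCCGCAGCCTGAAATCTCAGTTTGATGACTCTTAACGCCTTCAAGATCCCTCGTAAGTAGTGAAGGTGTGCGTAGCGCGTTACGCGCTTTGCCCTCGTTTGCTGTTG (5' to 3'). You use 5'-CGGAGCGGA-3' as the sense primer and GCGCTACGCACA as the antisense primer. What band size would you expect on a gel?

Scanning the template, CGGAGCGGA occurs at positions 4–12; this primer anneals to the bottom strand there with its 3' end pointing downstream.
The reverse primer's reverse complement is TGTGCGTAGCGC, which matches the template at positions 95–106.
The product runs from position 4 to position 106, so its length is 106 − 4 + 1 = 103 bp.

103 bp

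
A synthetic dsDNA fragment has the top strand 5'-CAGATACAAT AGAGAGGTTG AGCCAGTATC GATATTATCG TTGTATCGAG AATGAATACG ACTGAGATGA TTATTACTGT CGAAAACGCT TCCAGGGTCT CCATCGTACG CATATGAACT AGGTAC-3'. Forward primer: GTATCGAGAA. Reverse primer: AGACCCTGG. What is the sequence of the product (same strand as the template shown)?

The forward primer matches the template at positions 43–52.
Taking the reverse complement of AGACCCTGG gives CCAGGGTCT, found at positions 92–100 on the template; the primer anneals here to the top strand with its 3' end pointing upstream.
The product is the template from position 43 through 100 (58 bp).

5'-GTATCGAGAATGAATACGACTGAGATGATTATTACTGTCGAAAACGCTTCCAGGGTCT-3'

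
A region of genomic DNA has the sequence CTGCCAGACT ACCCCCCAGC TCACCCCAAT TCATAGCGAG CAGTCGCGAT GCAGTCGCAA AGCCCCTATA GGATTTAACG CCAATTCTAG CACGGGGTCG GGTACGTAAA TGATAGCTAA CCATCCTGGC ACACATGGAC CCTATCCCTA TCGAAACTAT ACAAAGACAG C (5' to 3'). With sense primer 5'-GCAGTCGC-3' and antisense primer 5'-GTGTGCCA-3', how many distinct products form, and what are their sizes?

Two products: 95 bp, 84 bp

The forward primer GCAGTCGC matches the top strand at positions 40–47, 51–58.
The reverse primer's reverse complement is TGGCACAC, matching at positions 127–134.
Each forward site pairs with the reverse site to give a product ending at position 134: sizes 95, 84 bp.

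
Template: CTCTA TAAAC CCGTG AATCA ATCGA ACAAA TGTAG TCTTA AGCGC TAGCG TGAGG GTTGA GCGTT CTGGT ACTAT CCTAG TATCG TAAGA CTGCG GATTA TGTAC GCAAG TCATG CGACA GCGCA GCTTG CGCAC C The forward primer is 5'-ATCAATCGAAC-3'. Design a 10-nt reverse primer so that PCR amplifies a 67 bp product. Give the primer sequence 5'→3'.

5'-ATACTAGGAT-3'

The forward primer binds at positions 17–27, so a 67 bp product ends at position 17 + 67 − 1 = 83.
The reverse primer anneals to the top strand over positions 74–83, i.e. to ATCCTAGTAT.
Its sequence written 5'→3' is the reverse complement: ATACTAGGAT.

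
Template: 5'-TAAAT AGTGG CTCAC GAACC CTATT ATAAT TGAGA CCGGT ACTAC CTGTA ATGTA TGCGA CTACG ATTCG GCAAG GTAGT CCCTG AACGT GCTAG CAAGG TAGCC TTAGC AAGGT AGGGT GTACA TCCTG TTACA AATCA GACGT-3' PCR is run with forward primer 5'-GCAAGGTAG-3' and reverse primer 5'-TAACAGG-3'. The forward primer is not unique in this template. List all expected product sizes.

The forward primer GCAAGGTAG matches the top strand at positions 71–79, 95–103, 109–117.
The reverse primer's reverse complement is CCTGTTA, matching at positions 127–133.
Each forward site pairs with the reverse site to give a product ending at position 133: sizes 63, 39, 25 bp.

63 bp, 39 bp, 25 bp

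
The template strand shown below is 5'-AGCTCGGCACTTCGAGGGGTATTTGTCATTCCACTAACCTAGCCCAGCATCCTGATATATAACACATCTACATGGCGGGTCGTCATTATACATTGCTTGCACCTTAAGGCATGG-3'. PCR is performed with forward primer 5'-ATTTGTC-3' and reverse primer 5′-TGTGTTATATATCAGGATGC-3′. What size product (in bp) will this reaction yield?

The forward primer matches the template at positions 21–27.
Taking the reverse complement of TGTGTTATATATCAGGATGC gives GCATCCTGATATATAACACA, found at positions 47–66 on the template; the primer anneals here to the top strand with its 3' end pointing upstream.
Product length = (reverse-primer end) − (forward-primer start) + 1 = 66 − 21 + 1 = 46 bp.

46 bp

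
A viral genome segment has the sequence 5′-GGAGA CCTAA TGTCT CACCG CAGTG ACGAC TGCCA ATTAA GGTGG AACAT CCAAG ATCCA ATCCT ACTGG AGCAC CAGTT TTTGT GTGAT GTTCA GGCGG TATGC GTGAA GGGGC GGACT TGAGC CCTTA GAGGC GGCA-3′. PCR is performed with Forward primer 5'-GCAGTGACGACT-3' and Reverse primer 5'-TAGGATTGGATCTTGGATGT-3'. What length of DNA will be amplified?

Forward primer GCAGTGACGACT is found on the top strand at positions 20–31.
Taking the reverse complement of TAGGATTGGATCTTGGATGT gives ACATCCAAGATCCAATCCTA, found at positions 47–66 on the template; the primer anneals here to the top strand with its 3' end pointing upstream.
Amplicon spans positions 20–66: 47 bp.

47 bp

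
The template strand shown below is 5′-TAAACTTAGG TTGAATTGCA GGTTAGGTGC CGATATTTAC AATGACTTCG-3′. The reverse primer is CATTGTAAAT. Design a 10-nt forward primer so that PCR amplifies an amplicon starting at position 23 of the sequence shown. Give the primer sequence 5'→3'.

The reverse primer's reverse complement ATTTACAATG matches the template at positions 35–44; the product starts at position 23.
The forward primer is identical to the top strand over positions 23–32: TTAGGTGCCG.

5'-TTAGGTGCCG-3'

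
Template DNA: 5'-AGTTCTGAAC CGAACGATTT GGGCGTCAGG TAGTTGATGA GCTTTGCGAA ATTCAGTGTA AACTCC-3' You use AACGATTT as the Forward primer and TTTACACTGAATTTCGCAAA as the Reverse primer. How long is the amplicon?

The forward primer matches the template at positions 13–20.
The reverse primer's reverse complement is TTTGCGAAATTCAGTGTAAA, which matches the template at positions 43–62.
Amplicon spans positions 13–62: 50 bp.

50 bp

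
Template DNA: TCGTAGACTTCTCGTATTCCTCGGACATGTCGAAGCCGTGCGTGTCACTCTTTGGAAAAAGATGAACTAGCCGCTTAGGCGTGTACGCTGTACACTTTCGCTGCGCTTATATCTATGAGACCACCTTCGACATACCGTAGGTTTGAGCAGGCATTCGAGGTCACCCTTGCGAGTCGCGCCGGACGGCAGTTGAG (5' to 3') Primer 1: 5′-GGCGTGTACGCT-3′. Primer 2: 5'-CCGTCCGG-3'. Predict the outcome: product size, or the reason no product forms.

Yes — a 109 bp product.

Primer 1 (GGCGTGTACGCT) matches the top strand at positions 78–89; it acts as a forward primer.
Primer 2's reverse complement is CCGGACGG, matching the top strand at positions 179–186; it acts as a reverse primer.
The 3' ends face each other across positions 78–186, giving a 109 bp product.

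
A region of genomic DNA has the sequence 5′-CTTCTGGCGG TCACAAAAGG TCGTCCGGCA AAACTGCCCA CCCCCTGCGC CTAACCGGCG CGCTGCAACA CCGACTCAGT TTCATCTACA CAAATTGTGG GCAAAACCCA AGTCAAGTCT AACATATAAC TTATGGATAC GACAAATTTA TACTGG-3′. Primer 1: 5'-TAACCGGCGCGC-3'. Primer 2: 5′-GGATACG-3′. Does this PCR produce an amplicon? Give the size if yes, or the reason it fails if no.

No product — both primers anneal to the same strand and extend in the same direction.

Primer 1 (TAACCGGCGCGC) matches the top strand at positions 52–63 (3' end points downstream).
Primer 2 (GGATACG) also matches the top strand directly, at positions 135–141 — its reverse complement CGTATCC is not present.
Both primers anneal to the bottom strand with 3' ends pointing the same way, so neither can prime synthesis back toward the other.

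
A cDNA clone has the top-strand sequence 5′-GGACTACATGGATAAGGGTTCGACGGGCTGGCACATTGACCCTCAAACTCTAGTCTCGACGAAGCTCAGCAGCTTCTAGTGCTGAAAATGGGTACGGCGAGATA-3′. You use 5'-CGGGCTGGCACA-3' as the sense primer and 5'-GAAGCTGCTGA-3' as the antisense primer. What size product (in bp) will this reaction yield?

53 bp

Scanning the template, CGGGCTGGCACA occurs at positions 24–35; this primer anneals to the bottom strand there with its 3' end pointing downstream.
Taking the reverse complement of GAAGCTGCTGA gives TCAGCAGCTTC, found at positions 66–76 on the template; the primer anneals here to the top strand with its 3' end pointing upstream.
Amplicon spans positions 24–76: 53 bp.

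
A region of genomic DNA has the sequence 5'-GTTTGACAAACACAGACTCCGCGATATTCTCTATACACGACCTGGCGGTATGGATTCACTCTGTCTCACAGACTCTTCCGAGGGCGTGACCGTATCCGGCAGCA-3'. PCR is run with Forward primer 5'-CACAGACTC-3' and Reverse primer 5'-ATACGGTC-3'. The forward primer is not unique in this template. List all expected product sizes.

85 bp, 29 bp

The forward primer CACAGACTC matches the top strand at positions 11–19, 67–75.
The reverse primer's reverse complement is GACCGTAT, matching at positions 88–95.
Each forward site pairs with the reverse site to give a product ending at position 95: sizes 85, 29 bp.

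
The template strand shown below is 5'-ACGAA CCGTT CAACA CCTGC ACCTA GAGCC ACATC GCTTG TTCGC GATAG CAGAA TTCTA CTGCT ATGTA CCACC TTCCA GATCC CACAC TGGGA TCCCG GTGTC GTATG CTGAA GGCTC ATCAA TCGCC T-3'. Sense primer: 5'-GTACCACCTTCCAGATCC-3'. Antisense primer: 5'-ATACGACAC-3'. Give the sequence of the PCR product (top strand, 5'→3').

The forward primer matches the template at positions 68–85.
The reverse primer's reverse complement is GTGTCGTAT, which matches the template at positions 101–109.
The product is the template from position 68 through 109 (42 bp).

5'-GTACCACCTTCCAGATCCCACACTGGGATCCCGGTGTCGTAT-3'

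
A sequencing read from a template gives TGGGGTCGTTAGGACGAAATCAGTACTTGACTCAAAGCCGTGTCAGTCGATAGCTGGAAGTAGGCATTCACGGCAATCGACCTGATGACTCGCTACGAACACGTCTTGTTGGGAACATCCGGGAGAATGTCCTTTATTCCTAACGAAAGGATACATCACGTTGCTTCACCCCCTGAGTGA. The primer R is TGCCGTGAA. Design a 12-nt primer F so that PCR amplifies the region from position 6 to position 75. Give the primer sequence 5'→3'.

The reverse primer's reverse complement TTCACGGCA matches the template at positions 67–75; the product starts at position 6.
The forward primer is identical to the top strand over positions 6–17: TCGTTAGGACGA.

5'-TCGTTAGGACGA-3'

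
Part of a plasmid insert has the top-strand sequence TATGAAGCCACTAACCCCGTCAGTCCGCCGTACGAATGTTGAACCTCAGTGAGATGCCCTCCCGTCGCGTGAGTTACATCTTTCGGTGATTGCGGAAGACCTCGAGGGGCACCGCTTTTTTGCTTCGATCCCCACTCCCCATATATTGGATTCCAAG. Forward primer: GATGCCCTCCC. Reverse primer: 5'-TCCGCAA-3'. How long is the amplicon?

44 bp

The forward primer matches the template at positions 53–63.
The reverse primer's reverse complement is TTGCGGA, which matches the template at positions 90–96.
Product length = (reverse-primer end) − (forward-primer start) + 1 = 96 − 53 + 1 = 44 bp.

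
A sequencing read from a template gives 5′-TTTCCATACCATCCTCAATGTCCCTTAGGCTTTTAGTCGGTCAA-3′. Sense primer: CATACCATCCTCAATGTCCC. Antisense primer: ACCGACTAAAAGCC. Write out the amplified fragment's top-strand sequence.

5'-CATACCATCCTCAATGTCCCTTAGGCTTTTAGTCGGT-3'

Scanning the template, CATACCATCCTCAATGTCCC occurs at positions 5–24; this primer anneals to the bottom strand there with its 3' end pointing downstream.
Reverse complement of the reverse primer: GGCTTTTAGTCGGT. This occurs on the top strand at positions 28–41.
The product is the template from position 5 through 41 (37 bp).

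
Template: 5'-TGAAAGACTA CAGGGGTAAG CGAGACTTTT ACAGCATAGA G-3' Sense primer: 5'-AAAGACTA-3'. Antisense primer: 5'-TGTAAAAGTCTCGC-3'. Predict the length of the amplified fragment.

Scanning the template, AAAGACTA occurs at positions 3–10; this primer anneals to the bottom strand there with its 3' end pointing downstream.
The reverse primer's reverse complement is GCGAGACTTTTACA, which matches the template at positions 20–33.
Product length = (reverse-primer end) − (forward-primer start) + 1 = 33 − 3 + 1 = 31 bp.

31 bp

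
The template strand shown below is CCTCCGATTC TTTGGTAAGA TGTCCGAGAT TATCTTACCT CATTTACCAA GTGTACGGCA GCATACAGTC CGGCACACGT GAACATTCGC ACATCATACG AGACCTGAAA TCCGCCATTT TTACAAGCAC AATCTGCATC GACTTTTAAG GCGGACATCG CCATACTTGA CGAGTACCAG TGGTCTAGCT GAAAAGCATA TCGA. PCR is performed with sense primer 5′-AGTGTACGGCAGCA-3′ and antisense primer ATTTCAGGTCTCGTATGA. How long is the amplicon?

Forward primer AGTGTACGGCAGCA is found on the top strand at positions 50–63.
The reverse primer's reverse complement is TCATACGAGACCTGAAAT, which matches the template at positions 94–111.
The product runs from position 50 to position 111, so its length is 111 − 50 + 1 = 62 bp.

62 bp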